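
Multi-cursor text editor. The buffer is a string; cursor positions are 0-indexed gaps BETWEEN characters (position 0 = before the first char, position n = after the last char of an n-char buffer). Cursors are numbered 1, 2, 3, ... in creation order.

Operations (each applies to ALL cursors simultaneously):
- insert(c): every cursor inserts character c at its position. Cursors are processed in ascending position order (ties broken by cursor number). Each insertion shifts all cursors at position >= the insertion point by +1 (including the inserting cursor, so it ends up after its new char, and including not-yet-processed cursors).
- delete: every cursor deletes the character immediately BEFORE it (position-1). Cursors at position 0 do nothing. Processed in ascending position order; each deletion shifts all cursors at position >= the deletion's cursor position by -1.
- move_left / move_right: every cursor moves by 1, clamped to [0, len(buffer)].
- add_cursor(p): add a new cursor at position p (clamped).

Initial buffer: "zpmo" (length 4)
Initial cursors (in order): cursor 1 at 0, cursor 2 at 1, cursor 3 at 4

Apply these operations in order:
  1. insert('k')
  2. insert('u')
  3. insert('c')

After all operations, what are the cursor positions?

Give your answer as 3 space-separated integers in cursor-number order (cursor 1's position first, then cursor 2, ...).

Answer: 3 7 13

Derivation:
After op 1 (insert('k')): buffer="kzkpmok" (len 7), cursors c1@1 c2@3 c3@7, authorship 1.2...3
After op 2 (insert('u')): buffer="kuzkupmoku" (len 10), cursors c1@2 c2@5 c3@10, authorship 11.22...33
After op 3 (insert('c')): buffer="kuczkucpmokuc" (len 13), cursors c1@3 c2@7 c3@13, authorship 111.222...333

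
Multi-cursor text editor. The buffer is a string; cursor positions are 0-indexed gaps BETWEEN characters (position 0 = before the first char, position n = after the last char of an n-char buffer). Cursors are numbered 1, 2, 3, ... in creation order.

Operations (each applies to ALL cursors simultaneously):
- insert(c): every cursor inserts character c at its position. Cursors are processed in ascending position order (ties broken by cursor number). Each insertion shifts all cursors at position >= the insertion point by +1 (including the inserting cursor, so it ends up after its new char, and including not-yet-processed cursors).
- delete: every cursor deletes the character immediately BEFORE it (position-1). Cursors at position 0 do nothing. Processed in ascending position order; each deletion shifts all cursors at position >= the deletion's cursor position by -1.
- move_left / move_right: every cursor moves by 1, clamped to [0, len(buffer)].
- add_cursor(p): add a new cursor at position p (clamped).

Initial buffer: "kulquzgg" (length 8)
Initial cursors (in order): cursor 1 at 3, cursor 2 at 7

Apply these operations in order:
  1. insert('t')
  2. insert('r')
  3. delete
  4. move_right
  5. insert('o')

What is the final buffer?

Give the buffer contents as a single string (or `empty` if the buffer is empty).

Answer: kultqouzgtgo

Derivation:
After op 1 (insert('t')): buffer="kultquzgtg" (len 10), cursors c1@4 c2@9, authorship ...1....2.
After op 2 (insert('r')): buffer="kultrquzgtrg" (len 12), cursors c1@5 c2@11, authorship ...11....22.
After op 3 (delete): buffer="kultquzgtg" (len 10), cursors c1@4 c2@9, authorship ...1....2.
After op 4 (move_right): buffer="kultquzgtg" (len 10), cursors c1@5 c2@10, authorship ...1....2.
After op 5 (insert('o')): buffer="kultqouzgtgo" (len 12), cursors c1@6 c2@12, authorship ...1.1...2.2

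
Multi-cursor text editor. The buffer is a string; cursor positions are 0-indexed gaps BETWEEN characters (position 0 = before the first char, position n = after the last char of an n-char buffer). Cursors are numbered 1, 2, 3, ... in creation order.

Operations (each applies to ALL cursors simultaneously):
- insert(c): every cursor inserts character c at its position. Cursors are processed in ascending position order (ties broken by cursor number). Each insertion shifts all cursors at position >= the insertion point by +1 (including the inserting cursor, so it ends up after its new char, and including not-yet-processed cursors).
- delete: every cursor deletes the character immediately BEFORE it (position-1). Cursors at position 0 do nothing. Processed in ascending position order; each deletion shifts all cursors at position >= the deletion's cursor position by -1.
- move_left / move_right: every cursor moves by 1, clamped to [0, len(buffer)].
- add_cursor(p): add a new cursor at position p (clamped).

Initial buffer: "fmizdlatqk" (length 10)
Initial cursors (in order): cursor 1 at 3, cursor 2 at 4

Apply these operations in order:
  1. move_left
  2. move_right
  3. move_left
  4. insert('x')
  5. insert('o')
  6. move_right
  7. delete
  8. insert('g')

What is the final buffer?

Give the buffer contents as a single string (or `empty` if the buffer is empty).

Answer: fmxogxogdlatqk

Derivation:
After op 1 (move_left): buffer="fmizdlatqk" (len 10), cursors c1@2 c2@3, authorship ..........
After op 2 (move_right): buffer="fmizdlatqk" (len 10), cursors c1@3 c2@4, authorship ..........
After op 3 (move_left): buffer="fmizdlatqk" (len 10), cursors c1@2 c2@3, authorship ..........
After op 4 (insert('x')): buffer="fmxixzdlatqk" (len 12), cursors c1@3 c2@5, authorship ..1.2.......
After op 5 (insert('o')): buffer="fmxoixozdlatqk" (len 14), cursors c1@4 c2@7, authorship ..11.22.......
After op 6 (move_right): buffer="fmxoixozdlatqk" (len 14), cursors c1@5 c2@8, authorship ..11.22.......
After op 7 (delete): buffer="fmxoxodlatqk" (len 12), cursors c1@4 c2@6, authorship ..1122......
After op 8 (insert('g')): buffer="fmxogxogdlatqk" (len 14), cursors c1@5 c2@8, authorship ..111222......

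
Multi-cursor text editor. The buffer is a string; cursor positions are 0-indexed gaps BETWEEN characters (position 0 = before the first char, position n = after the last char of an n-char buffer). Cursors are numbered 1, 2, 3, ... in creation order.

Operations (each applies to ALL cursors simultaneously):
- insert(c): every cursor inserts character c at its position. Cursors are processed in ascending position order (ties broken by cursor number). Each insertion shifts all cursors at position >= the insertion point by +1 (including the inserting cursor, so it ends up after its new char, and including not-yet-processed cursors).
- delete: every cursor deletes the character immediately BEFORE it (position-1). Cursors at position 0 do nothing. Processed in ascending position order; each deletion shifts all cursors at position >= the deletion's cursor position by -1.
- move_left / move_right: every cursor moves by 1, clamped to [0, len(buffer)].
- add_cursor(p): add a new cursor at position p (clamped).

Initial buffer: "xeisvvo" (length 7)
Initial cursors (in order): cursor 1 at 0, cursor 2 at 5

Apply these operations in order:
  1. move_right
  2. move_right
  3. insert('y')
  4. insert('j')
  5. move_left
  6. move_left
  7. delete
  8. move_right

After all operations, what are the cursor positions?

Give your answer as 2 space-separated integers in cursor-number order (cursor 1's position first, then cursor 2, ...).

After op 1 (move_right): buffer="xeisvvo" (len 7), cursors c1@1 c2@6, authorship .......
After op 2 (move_right): buffer="xeisvvo" (len 7), cursors c1@2 c2@7, authorship .......
After op 3 (insert('y')): buffer="xeyisvvoy" (len 9), cursors c1@3 c2@9, authorship ..1.....2
After op 4 (insert('j')): buffer="xeyjisvvoyj" (len 11), cursors c1@4 c2@11, authorship ..11.....22
After op 5 (move_left): buffer="xeyjisvvoyj" (len 11), cursors c1@3 c2@10, authorship ..11.....22
After op 6 (move_left): buffer="xeyjisvvoyj" (len 11), cursors c1@2 c2@9, authorship ..11.....22
After op 7 (delete): buffer="xyjisvvyj" (len 9), cursors c1@1 c2@7, authorship .11....22
After op 8 (move_right): buffer="xyjisvvyj" (len 9), cursors c1@2 c2@8, authorship .11....22

Answer: 2 8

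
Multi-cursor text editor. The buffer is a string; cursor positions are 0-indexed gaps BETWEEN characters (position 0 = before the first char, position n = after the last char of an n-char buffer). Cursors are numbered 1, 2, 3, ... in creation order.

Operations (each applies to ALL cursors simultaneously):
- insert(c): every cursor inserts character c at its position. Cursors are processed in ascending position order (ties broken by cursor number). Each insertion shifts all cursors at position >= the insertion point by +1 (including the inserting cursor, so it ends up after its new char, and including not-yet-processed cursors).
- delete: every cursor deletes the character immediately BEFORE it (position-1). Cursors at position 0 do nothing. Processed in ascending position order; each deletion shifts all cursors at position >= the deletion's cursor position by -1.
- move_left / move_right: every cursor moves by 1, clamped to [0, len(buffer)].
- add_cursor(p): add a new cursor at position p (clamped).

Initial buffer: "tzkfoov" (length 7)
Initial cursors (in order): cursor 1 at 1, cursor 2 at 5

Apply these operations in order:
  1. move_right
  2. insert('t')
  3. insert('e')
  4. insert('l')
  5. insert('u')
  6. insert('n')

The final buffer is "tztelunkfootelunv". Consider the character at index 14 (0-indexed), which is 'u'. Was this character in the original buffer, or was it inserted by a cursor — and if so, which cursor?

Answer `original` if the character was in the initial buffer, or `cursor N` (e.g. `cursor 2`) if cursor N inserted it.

After op 1 (move_right): buffer="tzkfoov" (len 7), cursors c1@2 c2@6, authorship .......
After op 2 (insert('t')): buffer="tztkfootv" (len 9), cursors c1@3 c2@8, authorship ..1....2.
After op 3 (insert('e')): buffer="tztekfootev" (len 11), cursors c1@4 c2@10, authorship ..11....22.
After op 4 (insert('l')): buffer="tztelkfootelv" (len 13), cursors c1@5 c2@12, authorship ..111....222.
After op 5 (insert('u')): buffer="tztelukfooteluv" (len 15), cursors c1@6 c2@14, authorship ..1111....2222.
After op 6 (insert('n')): buffer="tztelunkfootelunv" (len 17), cursors c1@7 c2@16, authorship ..11111....22222.
Authorship (.=original, N=cursor N): . . 1 1 1 1 1 . . . . 2 2 2 2 2 .
Index 14: author = 2

Answer: cursor 2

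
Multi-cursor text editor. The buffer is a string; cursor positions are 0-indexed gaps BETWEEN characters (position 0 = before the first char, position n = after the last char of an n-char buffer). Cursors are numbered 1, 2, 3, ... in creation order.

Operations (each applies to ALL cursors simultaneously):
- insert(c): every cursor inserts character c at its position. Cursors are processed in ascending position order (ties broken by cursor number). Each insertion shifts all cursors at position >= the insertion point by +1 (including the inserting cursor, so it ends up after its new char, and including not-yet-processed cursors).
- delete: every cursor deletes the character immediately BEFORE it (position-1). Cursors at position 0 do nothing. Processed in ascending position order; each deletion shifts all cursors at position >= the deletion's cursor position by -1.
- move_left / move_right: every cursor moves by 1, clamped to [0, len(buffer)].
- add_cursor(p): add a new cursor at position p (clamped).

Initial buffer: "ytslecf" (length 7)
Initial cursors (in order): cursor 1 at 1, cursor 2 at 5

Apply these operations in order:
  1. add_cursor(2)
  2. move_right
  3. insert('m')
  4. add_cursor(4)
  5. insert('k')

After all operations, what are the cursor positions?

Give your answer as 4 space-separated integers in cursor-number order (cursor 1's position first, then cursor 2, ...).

Answer: 4 13 8 6

Derivation:
After op 1 (add_cursor(2)): buffer="ytslecf" (len 7), cursors c1@1 c3@2 c2@5, authorship .......
After op 2 (move_right): buffer="ytslecf" (len 7), cursors c1@2 c3@3 c2@6, authorship .......
After op 3 (insert('m')): buffer="ytmsmlecmf" (len 10), cursors c1@3 c3@5 c2@9, authorship ..1.3...2.
After op 4 (add_cursor(4)): buffer="ytmsmlecmf" (len 10), cursors c1@3 c4@4 c3@5 c2@9, authorship ..1.3...2.
After op 5 (insert('k')): buffer="ytmkskmklecmkf" (len 14), cursors c1@4 c4@6 c3@8 c2@13, authorship ..11.433...22.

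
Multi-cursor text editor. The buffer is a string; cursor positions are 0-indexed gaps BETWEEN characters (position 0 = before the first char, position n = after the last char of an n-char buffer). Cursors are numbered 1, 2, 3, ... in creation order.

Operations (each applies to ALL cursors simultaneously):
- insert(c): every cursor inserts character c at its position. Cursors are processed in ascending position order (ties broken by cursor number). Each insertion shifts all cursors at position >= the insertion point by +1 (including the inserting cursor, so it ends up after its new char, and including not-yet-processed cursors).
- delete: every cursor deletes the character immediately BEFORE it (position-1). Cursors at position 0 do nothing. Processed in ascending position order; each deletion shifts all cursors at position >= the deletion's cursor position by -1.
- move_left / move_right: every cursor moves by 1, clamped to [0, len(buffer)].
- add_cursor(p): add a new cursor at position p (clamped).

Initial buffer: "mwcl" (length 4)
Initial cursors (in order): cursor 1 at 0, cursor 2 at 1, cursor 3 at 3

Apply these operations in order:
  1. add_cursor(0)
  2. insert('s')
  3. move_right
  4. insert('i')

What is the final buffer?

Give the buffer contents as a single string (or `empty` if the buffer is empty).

Answer: ssmiiswicsli

Derivation:
After op 1 (add_cursor(0)): buffer="mwcl" (len 4), cursors c1@0 c4@0 c2@1 c3@3, authorship ....
After op 2 (insert('s')): buffer="ssmswcsl" (len 8), cursors c1@2 c4@2 c2@4 c3@7, authorship 14.2..3.
After op 3 (move_right): buffer="ssmswcsl" (len 8), cursors c1@3 c4@3 c2@5 c3@8, authorship 14.2..3.
After op 4 (insert('i')): buffer="ssmiiswicsli" (len 12), cursors c1@5 c4@5 c2@8 c3@12, authorship 14.142.2.3.3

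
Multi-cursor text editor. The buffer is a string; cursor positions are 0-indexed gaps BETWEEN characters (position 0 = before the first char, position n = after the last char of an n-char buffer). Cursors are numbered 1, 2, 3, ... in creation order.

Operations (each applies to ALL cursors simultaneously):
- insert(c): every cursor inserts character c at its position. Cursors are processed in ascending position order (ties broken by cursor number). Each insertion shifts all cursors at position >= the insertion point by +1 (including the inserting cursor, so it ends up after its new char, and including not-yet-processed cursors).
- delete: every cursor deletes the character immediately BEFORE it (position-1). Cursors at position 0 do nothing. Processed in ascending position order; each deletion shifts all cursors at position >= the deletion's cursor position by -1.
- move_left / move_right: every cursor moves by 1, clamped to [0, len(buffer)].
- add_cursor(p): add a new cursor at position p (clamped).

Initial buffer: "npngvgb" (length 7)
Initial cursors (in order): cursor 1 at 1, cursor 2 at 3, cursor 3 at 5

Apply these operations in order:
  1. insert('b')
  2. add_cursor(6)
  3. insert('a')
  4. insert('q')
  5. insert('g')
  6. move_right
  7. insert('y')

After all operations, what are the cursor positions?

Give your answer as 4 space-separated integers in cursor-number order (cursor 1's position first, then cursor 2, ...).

After op 1 (insert('b')): buffer="nbpnbgvbgb" (len 10), cursors c1@2 c2@5 c3@8, authorship .1..2..3..
After op 2 (add_cursor(6)): buffer="nbpnbgvbgb" (len 10), cursors c1@2 c2@5 c4@6 c3@8, authorship .1..2..3..
After op 3 (insert('a')): buffer="nbapnbagavbagb" (len 14), cursors c1@3 c2@7 c4@9 c3@12, authorship .11..22.4.33..
After op 4 (insert('q')): buffer="nbaqpnbaqgaqvbaqgb" (len 18), cursors c1@4 c2@9 c4@12 c3@16, authorship .111..222.44.333..
After op 5 (insert('g')): buffer="nbaqgpnbaqggaqgvbaqggb" (len 22), cursors c1@5 c2@11 c4@15 c3@20, authorship .1111..2222.444.3333..
After op 6 (move_right): buffer="nbaqgpnbaqggaqgvbaqggb" (len 22), cursors c1@6 c2@12 c4@16 c3@21, authorship .1111..2222.444.3333..
After op 7 (insert('y')): buffer="nbaqgpynbaqggyaqgvybaqggyb" (len 26), cursors c1@7 c2@14 c4@19 c3@25, authorship .1111.1.2222.2444.43333.3.

Answer: 7 14 25 19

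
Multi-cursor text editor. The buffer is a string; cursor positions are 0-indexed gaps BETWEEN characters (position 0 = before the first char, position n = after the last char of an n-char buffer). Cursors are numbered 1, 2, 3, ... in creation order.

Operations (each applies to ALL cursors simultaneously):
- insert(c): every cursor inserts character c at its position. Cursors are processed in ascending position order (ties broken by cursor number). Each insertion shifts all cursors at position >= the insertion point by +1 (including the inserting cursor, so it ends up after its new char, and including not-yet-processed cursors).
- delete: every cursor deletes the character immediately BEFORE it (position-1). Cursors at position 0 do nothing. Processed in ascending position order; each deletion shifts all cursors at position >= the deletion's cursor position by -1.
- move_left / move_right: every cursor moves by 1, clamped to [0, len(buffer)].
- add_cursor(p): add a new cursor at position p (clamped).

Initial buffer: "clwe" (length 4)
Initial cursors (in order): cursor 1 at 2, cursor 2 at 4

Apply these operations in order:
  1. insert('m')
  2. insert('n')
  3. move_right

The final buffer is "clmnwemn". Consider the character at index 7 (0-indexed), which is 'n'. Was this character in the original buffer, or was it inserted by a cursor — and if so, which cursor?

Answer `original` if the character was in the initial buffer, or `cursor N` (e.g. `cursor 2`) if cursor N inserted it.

After op 1 (insert('m')): buffer="clmwem" (len 6), cursors c1@3 c2@6, authorship ..1..2
After op 2 (insert('n')): buffer="clmnwemn" (len 8), cursors c1@4 c2@8, authorship ..11..22
After op 3 (move_right): buffer="clmnwemn" (len 8), cursors c1@5 c2@8, authorship ..11..22
Authorship (.=original, N=cursor N): . . 1 1 . . 2 2
Index 7: author = 2

Answer: cursor 2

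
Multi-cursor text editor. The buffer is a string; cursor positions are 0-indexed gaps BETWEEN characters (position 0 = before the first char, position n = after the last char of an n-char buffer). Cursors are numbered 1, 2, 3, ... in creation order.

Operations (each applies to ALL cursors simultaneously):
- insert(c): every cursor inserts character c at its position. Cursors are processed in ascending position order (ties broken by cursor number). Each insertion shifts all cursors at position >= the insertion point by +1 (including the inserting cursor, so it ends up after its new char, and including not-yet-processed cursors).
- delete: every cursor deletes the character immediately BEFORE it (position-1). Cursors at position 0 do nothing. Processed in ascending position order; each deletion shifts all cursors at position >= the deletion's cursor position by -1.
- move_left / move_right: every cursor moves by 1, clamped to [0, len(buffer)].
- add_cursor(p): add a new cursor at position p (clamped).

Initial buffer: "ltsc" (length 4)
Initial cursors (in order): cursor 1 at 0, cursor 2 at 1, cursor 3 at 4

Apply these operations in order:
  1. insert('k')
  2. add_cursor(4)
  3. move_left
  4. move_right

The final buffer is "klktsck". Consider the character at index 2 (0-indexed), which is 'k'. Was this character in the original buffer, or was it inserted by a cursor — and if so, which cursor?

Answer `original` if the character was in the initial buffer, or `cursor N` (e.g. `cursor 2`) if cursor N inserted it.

After op 1 (insert('k')): buffer="klktsck" (len 7), cursors c1@1 c2@3 c3@7, authorship 1.2...3
After op 2 (add_cursor(4)): buffer="klktsck" (len 7), cursors c1@1 c2@3 c4@4 c3@7, authorship 1.2...3
After op 3 (move_left): buffer="klktsck" (len 7), cursors c1@0 c2@2 c4@3 c3@6, authorship 1.2...3
After op 4 (move_right): buffer="klktsck" (len 7), cursors c1@1 c2@3 c4@4 c3@7, authorship 1.2...3
Authorship (.=original, N=cursor N): 1 . 2 . . . 3
Index 2: author = 2

Answer: cursor 2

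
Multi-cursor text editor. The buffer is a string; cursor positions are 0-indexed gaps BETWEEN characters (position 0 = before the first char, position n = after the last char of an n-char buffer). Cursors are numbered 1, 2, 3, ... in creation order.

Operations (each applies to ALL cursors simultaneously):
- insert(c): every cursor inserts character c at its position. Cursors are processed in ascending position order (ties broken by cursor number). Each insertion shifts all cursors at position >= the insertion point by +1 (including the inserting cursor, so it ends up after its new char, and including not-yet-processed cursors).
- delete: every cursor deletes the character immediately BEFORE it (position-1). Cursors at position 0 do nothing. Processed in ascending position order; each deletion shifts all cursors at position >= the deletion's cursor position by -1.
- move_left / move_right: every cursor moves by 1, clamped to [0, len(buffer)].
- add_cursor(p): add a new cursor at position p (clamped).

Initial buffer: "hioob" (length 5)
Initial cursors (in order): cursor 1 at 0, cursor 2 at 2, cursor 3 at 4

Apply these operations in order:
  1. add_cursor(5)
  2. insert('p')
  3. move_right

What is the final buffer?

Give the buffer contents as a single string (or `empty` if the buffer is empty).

After op 1 (add_cursor(5)): buffer="hioob" (len 5), cursors c1@0 c2@2 c3@4 c4@5, authorship .....
After op 2 (insert('p')): buffer="phipoopbp" (len 9), cursors c1@1 c2@4 c3@7 c4@9, authorship 1..2..3.4
After op 3 (move_right): buffer="phipoopbp" (len 9), cursors c1@2 c2@5 c3@8 c4@9, authorship 1..2..3.4

Answer: phipoopbp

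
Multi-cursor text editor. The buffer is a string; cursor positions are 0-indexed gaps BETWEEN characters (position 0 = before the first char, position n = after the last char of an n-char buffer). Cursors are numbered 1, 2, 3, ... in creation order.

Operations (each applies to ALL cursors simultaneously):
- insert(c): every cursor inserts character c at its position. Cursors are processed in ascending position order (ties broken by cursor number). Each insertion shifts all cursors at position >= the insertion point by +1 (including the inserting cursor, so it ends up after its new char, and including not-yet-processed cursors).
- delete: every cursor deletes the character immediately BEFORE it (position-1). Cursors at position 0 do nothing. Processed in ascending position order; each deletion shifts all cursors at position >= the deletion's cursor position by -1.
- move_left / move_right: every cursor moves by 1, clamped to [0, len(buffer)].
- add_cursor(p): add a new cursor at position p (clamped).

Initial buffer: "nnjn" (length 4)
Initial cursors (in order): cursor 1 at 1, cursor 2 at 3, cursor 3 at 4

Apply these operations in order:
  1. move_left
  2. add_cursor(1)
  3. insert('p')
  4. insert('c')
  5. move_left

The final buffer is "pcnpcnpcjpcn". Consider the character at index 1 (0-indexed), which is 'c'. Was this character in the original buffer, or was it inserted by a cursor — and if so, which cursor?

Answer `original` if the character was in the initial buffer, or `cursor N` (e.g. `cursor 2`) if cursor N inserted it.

After op 1 (move_left): buffer="nnjn" (len 4), cursors c1@0 c2@2 c3@3, authorship ....
After op 2 (add_cursor(1)): buffer="nnjn" (len 4), cursors c1@0 c4@1 c2@2 c3@3, authorship ....
After op 3 (insert('p')): buffer="pnpnpjpn" (len 8), cursors c1@1 c4@3 c2@5 c3@7, authorship 1.4.2.3.
After op 4 (insert('c')): buffer="pcnpcnpcjpcn" (len 12), cursors c1@2 c4@5 c2@8 c3@11, authorship 11.44.22.33.
After op 5 (move_left): buffer="pcnpcnpcjpcn" (len 12), cursors c1@1 c4@4 c2@7 c3@10, authorship 11.44.22.33.
Authorship (.=original, N=cursor N): 1 1 . 4 4 . 2 2 . 3 3 .
Index 1: author = 1

Answer: cursor 1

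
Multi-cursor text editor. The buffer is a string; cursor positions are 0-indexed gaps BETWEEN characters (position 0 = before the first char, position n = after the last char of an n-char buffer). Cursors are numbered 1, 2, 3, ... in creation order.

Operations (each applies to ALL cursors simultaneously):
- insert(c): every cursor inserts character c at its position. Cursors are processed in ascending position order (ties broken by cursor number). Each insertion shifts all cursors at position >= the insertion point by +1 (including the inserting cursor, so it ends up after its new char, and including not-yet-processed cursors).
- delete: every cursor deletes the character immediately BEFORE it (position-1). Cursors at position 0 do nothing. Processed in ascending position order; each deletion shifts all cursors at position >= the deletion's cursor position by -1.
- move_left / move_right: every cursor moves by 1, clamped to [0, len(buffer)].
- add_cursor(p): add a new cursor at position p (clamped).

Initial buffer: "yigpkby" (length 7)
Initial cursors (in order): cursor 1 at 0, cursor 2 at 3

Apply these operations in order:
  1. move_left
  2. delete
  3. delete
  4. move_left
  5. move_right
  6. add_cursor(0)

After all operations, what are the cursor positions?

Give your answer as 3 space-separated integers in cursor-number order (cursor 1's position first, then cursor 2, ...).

Answer: 1 1 0

Derivation:
After op 1 (move_left): buffer="yigpkby" (len 7), cursors c1@0 c2@2, authorship .......
After op 2 (delete): buffer="ygpkby" (len 6), cursors c1@0 c2@1, authorship ......
After op 3 (delete): buffer="gpkby" (len 5), cursors c1@0 c2@0, authorship .....
After op 4 (move_left): buffer="gpkby" (len 5), cursors c1@0 c2@0, authorship .....
After op 5 (move_right): buffer="gpkby" (len 5), cursors c1@1 c2@1, authorship .....
After op 6 (add_cursor(0)): buffer="gpkby" (len 5), cursors c3@0 c1@1 c2@1, authorship .....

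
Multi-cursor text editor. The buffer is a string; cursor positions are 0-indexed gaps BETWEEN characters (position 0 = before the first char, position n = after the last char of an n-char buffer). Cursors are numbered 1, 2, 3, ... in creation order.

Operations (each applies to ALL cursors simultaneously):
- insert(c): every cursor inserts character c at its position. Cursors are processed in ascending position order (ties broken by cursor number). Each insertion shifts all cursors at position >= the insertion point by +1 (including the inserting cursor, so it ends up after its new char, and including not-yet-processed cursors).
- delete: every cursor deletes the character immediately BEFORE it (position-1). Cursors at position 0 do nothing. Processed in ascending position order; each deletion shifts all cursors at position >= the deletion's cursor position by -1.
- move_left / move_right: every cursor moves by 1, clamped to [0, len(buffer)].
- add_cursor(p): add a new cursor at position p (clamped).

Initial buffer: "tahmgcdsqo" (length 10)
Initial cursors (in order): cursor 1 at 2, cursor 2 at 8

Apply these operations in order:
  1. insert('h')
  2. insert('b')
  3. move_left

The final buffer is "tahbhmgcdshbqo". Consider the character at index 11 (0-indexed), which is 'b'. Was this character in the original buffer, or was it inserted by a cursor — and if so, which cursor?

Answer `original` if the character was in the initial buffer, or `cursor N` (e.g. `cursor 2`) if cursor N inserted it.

After op 1 (insert('h')): buffer="tahhmgcdshqo" (len 12), cursors c1@3 c2@10, authorship ..1......2..
After op 2 (insert('b')): buffer="tahbhmgcdshbqo" (len 14), cursors c1@4 c2@12, authorship ..11......22..
After op 3 (move_left): buffer="tahbhmgcdshbqo" (len 14), cursors c1@3 c2@11, authorship ..11......22..
Authorship (.=original, N=cursor N): . . 1 1 . . . . . . 2 2 . .
Index 11: author = 2

Answer: cursor 2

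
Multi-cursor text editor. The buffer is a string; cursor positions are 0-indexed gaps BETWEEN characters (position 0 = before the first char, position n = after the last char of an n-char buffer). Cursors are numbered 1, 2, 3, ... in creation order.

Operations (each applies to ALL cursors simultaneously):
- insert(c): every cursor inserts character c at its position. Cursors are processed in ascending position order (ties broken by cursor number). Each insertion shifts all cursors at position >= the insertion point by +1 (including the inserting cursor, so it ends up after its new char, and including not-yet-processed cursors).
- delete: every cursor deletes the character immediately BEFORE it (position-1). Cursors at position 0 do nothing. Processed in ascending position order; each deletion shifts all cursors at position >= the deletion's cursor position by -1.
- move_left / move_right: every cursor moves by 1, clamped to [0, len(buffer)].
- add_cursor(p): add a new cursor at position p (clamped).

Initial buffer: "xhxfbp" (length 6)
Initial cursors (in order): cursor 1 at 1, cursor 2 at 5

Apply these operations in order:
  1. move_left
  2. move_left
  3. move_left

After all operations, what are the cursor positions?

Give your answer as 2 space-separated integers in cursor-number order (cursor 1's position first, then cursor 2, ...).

Answer: 0 2

Derivation:
After op 1 (move_left): buffer="xhxfbp" (len 6), cursors c1@0 c2@4, authorship ......
After op 2 (move_left): buffer="xhxfbp" (len 6), cursors c1@0 c2@3, authorship ......
After op 3 (move_left): buffer="xhxfbp" (len 6), cursors c1@0 c2@2, authorship ......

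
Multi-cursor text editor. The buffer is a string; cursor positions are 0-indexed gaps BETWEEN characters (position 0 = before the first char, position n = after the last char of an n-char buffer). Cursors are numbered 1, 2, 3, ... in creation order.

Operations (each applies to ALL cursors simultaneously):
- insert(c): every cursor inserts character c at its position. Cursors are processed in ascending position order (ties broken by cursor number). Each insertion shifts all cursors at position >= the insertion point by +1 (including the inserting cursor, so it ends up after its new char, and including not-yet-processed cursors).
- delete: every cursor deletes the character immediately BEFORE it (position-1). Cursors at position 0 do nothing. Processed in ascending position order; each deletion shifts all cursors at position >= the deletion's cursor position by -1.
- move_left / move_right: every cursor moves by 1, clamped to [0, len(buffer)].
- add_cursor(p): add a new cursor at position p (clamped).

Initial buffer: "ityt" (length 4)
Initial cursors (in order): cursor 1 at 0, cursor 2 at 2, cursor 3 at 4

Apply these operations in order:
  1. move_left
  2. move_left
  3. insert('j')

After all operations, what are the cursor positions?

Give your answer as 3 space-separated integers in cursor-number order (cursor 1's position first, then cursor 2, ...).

Answer: 2 2 5

Derivation:
After op 1 (move_left): buffer="ityt" (len 4), cursors c1@0 c2@1 c3@3, authorship ....
After op 2 (move_left): buffer="ityt" (len 4), cursors c1@0 c2@0 c3@2, authorship ....
After op 3 (insert('j')): buffer="jjitjyt" (len 7), cursors c1@2 c2@2 c3@5, authorship 12..3..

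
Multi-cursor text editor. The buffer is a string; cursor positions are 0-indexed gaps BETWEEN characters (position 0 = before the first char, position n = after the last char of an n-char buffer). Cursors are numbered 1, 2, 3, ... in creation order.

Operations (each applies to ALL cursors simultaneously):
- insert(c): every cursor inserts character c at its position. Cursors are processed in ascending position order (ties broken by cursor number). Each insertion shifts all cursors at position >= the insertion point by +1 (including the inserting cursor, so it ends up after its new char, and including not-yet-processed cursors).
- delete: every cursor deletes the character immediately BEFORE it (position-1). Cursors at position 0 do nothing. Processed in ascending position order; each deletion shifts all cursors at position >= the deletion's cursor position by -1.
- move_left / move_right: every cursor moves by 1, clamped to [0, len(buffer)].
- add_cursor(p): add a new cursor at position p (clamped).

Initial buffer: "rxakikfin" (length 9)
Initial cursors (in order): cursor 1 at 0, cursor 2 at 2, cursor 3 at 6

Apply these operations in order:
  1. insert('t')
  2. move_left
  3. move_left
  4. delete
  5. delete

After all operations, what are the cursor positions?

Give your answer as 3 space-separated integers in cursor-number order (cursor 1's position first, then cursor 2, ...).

Answer: 0 0 3

Derivation:
After op 1 (insert('t')): buffer="trxtakiktfin" (len 12), cursors c1@1 c2@4 c3@9, authorship 1..2....3...
After op 2 (move_left): buffer="trxtakiktfin" (len 12), cursors c1@0 c2@3 c3@8, authorship 1..2....3...
After op 3 (move_left): buffer="trxtakiktfin" (len 12), cursors c1@0 c2@2 c3@7, authorship 1..2....3...
After op 4 (delete): buffer="txtakktfin" (len 10), cursors c1@0 c2@1 c3@5, authorship 1.2...3...
After op 5 (delete): buffer="xtaktfin" (len 8), cursors c1@0 c2@0 c3@3, authorship .2..3...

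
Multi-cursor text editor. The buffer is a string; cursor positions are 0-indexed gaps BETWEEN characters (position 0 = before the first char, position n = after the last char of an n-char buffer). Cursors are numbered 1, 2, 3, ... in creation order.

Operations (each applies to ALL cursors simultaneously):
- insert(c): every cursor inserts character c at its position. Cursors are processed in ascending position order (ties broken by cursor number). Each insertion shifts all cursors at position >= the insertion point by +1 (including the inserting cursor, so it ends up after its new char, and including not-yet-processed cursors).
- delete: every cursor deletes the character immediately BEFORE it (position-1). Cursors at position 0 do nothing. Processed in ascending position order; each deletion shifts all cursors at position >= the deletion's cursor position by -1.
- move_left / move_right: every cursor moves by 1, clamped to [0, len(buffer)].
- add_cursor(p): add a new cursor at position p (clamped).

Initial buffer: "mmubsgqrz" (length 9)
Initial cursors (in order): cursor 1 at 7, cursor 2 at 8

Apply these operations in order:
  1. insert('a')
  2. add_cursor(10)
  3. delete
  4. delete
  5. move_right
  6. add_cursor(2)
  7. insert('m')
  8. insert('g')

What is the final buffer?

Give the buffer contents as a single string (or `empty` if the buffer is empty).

Answer: mmmgubzmmmggg

Derivation:
After op 1 (insert('a')): buffer="mmubsgqaraz" (len 11), cursors c1@8 c2@10, authorship .......1.2.
After op 2 (add_cursor(10)): buffer="mmubsgqaraz" (len 11), cursors c1@8 c2@10 c3@10, authorship .......1.2.
After op 3 (delete): buffer="mmubsgqz" (len 8), cursors c1@7 c2@7 c3@7, authorship ........
After op 4 (delete): buffer="mmubz" (len 5), cursors c1@4 c2@4 c3@4, authorship .....
After op 5 (move_right): buffer="mmubz" (len 5), cursors c1@5 c2@5 c3@5, authorship .....
After op 6 (add_cursor(2)): buffer="mmubz" (len 5), cursors c4@2 c1@5 c2@5 c3@5, authorship .....
After op 7 (insert('m')): buffer="mmmubzmmm" (len 9), cursors c4@3 c1@9 c2@9 c3@9, authorship ..4...123
After op 8 (insert('g')): buffer="mmmgubzmmmggg" (len 13), cursors c4@4 c1@13 c2@13 c3@13, authorship ..44...123123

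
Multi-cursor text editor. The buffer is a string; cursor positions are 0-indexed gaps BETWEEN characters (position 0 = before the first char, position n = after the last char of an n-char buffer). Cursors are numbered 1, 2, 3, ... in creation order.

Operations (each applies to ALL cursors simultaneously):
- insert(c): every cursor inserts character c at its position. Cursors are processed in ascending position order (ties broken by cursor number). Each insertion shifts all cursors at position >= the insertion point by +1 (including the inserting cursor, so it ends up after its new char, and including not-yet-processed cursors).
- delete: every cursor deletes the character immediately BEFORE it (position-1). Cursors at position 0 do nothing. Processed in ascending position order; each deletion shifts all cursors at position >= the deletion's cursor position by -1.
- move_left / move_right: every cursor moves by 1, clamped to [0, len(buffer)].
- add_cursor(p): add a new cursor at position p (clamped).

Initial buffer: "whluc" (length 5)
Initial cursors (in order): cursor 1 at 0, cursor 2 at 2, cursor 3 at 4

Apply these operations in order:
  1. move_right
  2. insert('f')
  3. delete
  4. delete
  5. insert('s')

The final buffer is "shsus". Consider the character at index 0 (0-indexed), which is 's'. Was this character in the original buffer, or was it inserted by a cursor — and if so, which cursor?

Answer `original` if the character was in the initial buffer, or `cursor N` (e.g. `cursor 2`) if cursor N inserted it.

After op 1 (move_right): buffer="whluc" (len 5), cursors c1@1 c2@3 c3@5, authorship .....
After op 2 (insert('f')): buffer="wfhlfucf" (len 8), cursors c1@2 c2@5 c3@8, authorship .1..2..3
After op 3 (delete): buffer="whluc" (len 5), cursors c1@1 c2@3 c3@5, authorship .....
After op 4 (delete): buffer="hu" (len 2), cursors c1@0 c2@1 c3@2, authorship ..
After op 5 (insert('s')): buffer="shsus" (len 5), cursors c1@1 c2@3 c3@5, authorship 1.2.3
Authorship (.=original, N=cursor N): 1 . 2 . 3
Index 0: author = 1

Answer: cursor 1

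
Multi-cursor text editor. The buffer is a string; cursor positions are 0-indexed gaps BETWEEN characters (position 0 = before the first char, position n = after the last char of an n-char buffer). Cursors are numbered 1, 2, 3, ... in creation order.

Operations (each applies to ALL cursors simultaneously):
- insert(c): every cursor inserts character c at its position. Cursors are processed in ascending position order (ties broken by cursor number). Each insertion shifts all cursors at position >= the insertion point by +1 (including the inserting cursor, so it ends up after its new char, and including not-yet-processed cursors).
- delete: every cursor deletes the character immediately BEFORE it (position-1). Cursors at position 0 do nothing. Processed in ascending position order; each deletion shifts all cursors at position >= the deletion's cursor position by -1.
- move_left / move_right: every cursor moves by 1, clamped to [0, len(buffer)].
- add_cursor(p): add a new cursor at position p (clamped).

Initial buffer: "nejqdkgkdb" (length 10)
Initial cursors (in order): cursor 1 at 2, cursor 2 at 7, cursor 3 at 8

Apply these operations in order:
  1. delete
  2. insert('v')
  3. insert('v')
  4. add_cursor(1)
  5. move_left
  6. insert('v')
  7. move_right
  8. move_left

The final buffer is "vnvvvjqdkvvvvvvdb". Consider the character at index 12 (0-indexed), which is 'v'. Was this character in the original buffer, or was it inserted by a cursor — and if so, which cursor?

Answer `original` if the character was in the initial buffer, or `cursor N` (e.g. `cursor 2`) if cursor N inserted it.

Answer: cursor 2

Derivation:
After op 1 (delete): buffer="njqdkdb" (len 7), cursors c1@1 c2@5 c3@5, authorship .......
After op 2 (insert('v')): buffer="nvjqdkvvdb" (len 10), cursors c1@2 c2@8 c3@8, authorship .1....23..
After op 3 (insert('v')): buffer="nvvjqdkvvvvdb" (len 13), cursors c1@3 c2@11 c3@11, authorship .11....2323..
After op 4 (add_cursor(1)): buffer="nvvjqdkvvvvdb" (len 13), cursors c4@1 c1@3 c2@11 c3@11, authorship .11....2323..
After op 5 (move_left): buffer="nvvjqdkvvvvdb" (len 13), cursors c4@0 c1@2 c2@10 c3@10, authorship .11....2323..
After op 6 (insert('v')): buffer="vnvvvjqdkvvvvvvdb" (len 17), cursors c4@1 c1@4 c2@14 c3@14, authorship 4.111....232233..
After op 7 (move_right): buffer="vnvvvjqdkvvvvvvdb" (len 17), cursors c4@2 c1@5 c2@15 c3@15, authorship 4.111....232233..
After op 8 (move_left): buffer="vnvvvjqdkvvvvvvdb" (len 17), cursors c4@1 c1@4 c2@14 c3@14, authorship 4.111....232233..
Authorship (.=original, N=cursor N): 4 . 1 1 1 . . . . 2 3 2 2 3 3 . .
Index 12: author = 2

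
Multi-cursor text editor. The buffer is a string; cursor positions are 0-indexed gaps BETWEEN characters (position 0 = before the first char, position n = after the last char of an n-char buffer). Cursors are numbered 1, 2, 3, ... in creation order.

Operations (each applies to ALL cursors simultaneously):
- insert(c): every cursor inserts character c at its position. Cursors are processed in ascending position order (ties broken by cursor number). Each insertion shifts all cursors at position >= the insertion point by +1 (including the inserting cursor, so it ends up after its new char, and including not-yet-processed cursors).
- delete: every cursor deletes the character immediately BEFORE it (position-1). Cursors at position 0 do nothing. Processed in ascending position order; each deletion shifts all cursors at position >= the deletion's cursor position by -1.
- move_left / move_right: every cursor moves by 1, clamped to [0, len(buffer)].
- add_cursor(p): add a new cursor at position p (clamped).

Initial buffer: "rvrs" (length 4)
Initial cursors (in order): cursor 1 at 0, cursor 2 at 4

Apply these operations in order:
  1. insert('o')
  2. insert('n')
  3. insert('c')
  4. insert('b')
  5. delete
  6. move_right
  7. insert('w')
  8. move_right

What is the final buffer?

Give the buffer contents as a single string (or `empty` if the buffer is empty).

Answer: oncrwvrsoncw

Derivation:
After op 1 (insert('o')): buffer="orvrso" (len 6), cursors c1@1 c2@6, authorship 1....2
After op 2 (insert('n')): buffer="onrvrson" (len 8), cursors c1@2 c2@8, authorship 11....22
After op 3 (insert('c')): buffer="oncrvrsonc" (len 10), cursors c1@3 c2@10, authorship 111....222
After op 4 (insert('b')): buffer="oncbrvrsoncb" (len 12), cursors c1@4 c2@12, authorship 1111....2222
After op 5 (delete): buffer="oncrvrsonc" (len 10), cursors c1@3 c2@10, authorship 111....222
After op 6 (move_right): buffer="oncrvrsonc" (len 10), cursors c1@4 c2@10, authorship 111....222
After op 7 (insert('w')): buffer="oncrwvrsoncw" (len 12), cursors c1@5 c2@12, authorship 111.1...2222
After op 8 (move_right): buffer="oncrwvrsoncw" (len 12), cursors c1@6 c2@12, authorship 111.1...2222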